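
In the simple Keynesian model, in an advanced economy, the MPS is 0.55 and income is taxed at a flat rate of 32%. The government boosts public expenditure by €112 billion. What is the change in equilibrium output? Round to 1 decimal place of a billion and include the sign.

MPC = 1 − MPS = 1 − 0.55 = 0.45.
Government-spending multiplier = 1/(1 − c(1−t)) = 1/(1 − 0.45×0.68) = 1/0.694 ≈ 1.441.
ΔY = k × ΔG = (+€112 billion) / 0.694 ≈ +€161.4 billion.

+€161.4 billion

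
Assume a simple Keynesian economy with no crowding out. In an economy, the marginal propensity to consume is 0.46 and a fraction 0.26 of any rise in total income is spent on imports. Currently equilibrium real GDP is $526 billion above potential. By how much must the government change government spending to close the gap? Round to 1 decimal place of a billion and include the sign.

Spending multiplier = 1/(1 − c + m) = 1/(1 − 0.46 + 0.26) = 1/0.8 = 1.25.
Need ΔY = −$526 billion, so ΔG = ΔY/k = (−$526 billion) × 0.8 = −$420.8 billion.
The government should cut government spending by $420.8 billion.

−$420.8 billion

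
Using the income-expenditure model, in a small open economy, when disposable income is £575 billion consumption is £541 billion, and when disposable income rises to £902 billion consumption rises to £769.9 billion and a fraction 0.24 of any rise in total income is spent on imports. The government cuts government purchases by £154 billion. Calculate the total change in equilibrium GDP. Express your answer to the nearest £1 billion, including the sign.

−£285 billion

MPC = ΔC/ΔYd = (769.9 − 541)/(902 − 575) = 228.9/327 = 0.7.
Government-spending multiplier = 1/(1 − c + m) = 1/(1 − 0.7 + 0.24) = 1/0.54 ≈ 1.852.
ΔY = k × ΔG = (−£154 billion) / 0.54 ≈ −£285 billion.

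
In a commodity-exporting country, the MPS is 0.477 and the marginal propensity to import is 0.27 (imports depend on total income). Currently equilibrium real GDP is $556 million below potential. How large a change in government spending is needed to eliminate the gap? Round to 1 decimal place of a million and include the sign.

+$415.3 million

MPC = 1 − MPS = 1 − 0.477 = 0.523.
Spending multiplier = 1/(1 − c + m) = 1/(1 − 0.523 + 0.27) = 1/0.747 ≈ 1.339.
Need ΔY = +$556 million, so ΔG = ΔY/k = (+$556 million) × 0.747 ≈ +$415.3 million.
The government should increase government spending by $415.3 million.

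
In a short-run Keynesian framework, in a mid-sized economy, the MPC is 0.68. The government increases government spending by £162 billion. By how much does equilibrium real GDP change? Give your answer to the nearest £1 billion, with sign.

Spending multiplier = 1/(1 − MPC) = 1/(1 − 0.68) = 1/0.32 = 3.125.
ΔY = k × ΔG = (+£162 billion) / 0.32 ≈ +£506 billion.

+£506 billion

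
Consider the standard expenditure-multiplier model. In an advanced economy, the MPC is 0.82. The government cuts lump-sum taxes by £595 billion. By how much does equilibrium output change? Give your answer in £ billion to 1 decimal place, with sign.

A lump-sum tax change of −£595 billion shifts disposable income by +£595 billion; first-round consumption changes by −c × ΔT = −0.82 × (−£595 billion) = +£487.9 billion.
Expenditure multiplier = 1/(1 − MPC) = 1/(1 − 0.82) = 1/0.18 ≈ 5.556.
The tax multiplier is −c × k ≈ −4.556, so ΔY = k × (−c·ΔT) = (+£487.9 billion) / 0.18 ≈ +£2,710.6 billion.

+£2,710.6 billion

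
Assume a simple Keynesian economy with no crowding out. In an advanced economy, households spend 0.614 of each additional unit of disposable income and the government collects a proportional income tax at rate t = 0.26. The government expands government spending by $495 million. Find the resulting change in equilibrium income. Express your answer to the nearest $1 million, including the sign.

Government-spending multiplier = 1/(1 − c(1−t)) = 1/(1 − 0.614×0.74) = 1/0.54564 ≈ 1.833.
ΔY = k × ΔG = (+$495 million) / 0.54564 ≈ +$907 million.

+$907 million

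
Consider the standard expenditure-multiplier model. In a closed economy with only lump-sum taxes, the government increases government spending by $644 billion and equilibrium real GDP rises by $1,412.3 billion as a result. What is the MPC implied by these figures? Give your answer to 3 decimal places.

0.544

Implied spending multiplier k = ΔY/ΔG = 1,412.3/644 ≈ 2.193.
Since k = 1/(1 − MPC), MPC = 1 − 1/k = 1 − ΔG/ΔY = 1 − 644/1,412.3 ≈ 0.544.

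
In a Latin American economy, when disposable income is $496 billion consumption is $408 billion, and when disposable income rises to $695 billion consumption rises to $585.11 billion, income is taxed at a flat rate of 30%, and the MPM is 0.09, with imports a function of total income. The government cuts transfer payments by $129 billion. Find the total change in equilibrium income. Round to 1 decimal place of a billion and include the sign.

−$245.8 billion

MPC = ΔC/ΔYd = (585.11 − 408)/(695 − 496) = 177.11/199 = 0.89.
The transfer change shifts disposable income by −$129 billion, so first-round consumption changes by c·ΔTR = 0.89 × (−$129 billion) = −$114.81 billion.
Expenditure multiplier = 1/(1 − c(1−t) + m) = 1/(1 − 0.89×0.7 + 0.09) = 1/0.467 ≈ 2.141.
The transfer multiplier is c × k ≈ 1.906, so ΔY = k × (c·ΔTR) = (−$114.81 billion) / 0.467 ≈ −$245.8 billion.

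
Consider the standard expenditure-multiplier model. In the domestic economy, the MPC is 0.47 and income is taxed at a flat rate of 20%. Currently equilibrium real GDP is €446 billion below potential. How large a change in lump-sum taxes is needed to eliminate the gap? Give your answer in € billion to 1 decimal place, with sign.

−€592.1 billion

Spending multiplier = 1/(1 − c(1−t)) = 1/(1 − 0.47×0.8) = 1/0.624 ≈ 1.603.
Tax multiplier = −c·k = −0.47/0.624 ≈ −0.753. Need ΔY = +€446 billion, so ΔT = ΔY/(−c·k) = −(+€446 billion) × 0.624 / 0.47 ≈ −€592.1 billion.
The government should cut lump-sum taxes by €592.1 billion.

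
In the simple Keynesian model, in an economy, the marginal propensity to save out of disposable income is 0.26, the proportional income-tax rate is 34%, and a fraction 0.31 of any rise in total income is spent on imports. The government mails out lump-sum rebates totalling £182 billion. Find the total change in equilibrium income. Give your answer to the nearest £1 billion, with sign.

MPC = 1 − MPS = 1 − 0.26 = 0.74.
A lump-sum tax change of −£182 billion shifts disposable income by +£182 billion; first-round consumption changes by −c × ΔT = −0.74 × (−£182 billion) = +£134.68 billion.
Expenditure multiplier = 1/(1 − c(1−t) + m) = 1/(1 − 0.74×0.66 + 0.31) = 1/0.8216 ≈ 1.217.
The tax multiplier is −c × k ≈ −0.901, so ΔY = k × (−c·ΔT) = (+£134.68 billion) / 0.8216 ≈ +£164 billion.

+£164 billion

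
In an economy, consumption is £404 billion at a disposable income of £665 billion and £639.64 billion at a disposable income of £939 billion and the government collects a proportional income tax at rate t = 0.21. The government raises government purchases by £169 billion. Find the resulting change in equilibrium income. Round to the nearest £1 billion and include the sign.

+£527 billion

MPC = ΔC/ΔYd = (639.64 − 404)/(939 − 665) = 235.64/274 = 0.86.
Expenditure multiplier = 1/(1 − c(1−t)) = 1/(1 − 0.86×0.79) = 1/0.3206 ≈ 3.119.
ΔY = k × ΔG = (+£169 billion) / 0.3206 ≈ +£527 billion.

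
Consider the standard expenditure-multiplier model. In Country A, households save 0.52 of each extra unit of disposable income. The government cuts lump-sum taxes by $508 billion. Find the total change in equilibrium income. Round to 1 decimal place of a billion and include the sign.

+$468.9 billion

MPC = 1 − MPS = 1 − 0.52 = 0.48.
A lump-sum tax change of −$508 billion shifts disposable income by +$508 billion; first-round consumption changes by −c × ΔT = −0.48 × (−$508 billion) = +$243.84 billion.
Expenditure multiplier = 1/(1 − MPC) = 1/(1 − 0.48) = 1/0.52 ≈ 1.923.
The tax multiplier is −c × k ≈ −0.923, so ΔY = k × (−c·ΔT) = (+$243.84 billion) / 0.52 ≈ +$468.9 billion.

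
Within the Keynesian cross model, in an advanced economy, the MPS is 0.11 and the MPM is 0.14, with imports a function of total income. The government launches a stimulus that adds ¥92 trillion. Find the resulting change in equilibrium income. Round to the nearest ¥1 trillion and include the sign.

+¥368 trillion

MPC = 1 − MPS = 1 − 0.11 = 0.89.
Government-spending multiplier = 1/(1 − c + m) = 1/(1 − 0.89 + 0.14) = 1/0.25 = 4.
ΔY = k × ΔG = (+¥92 trillion) / 0.25 = +¥368 trillion.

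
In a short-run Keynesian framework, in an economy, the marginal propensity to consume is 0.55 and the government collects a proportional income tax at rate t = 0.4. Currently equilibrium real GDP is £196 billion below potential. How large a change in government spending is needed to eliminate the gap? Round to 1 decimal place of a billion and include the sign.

+£131.3 billion

Spending multiplier = 1/(1 − c(1−t)) = 1/(1 − 0.55×0.6) = 1/0.67 ≈ 1.493.
Need ΔY = +£196 billion, so ΔG = ΔY/k = (+£196 billion) × 0.67 ≈ +£131.3 billion.
The government should increase government spending by £131.3 billion.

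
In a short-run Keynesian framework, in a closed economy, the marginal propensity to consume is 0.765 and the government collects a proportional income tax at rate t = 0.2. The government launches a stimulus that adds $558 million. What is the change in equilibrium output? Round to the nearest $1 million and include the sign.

Spending multiplier = 1/(1 − c(1−t)) = 1/(1 − 0.765×0.8) = 1/0.388 ≈ 2.577.
ΔY = k × ΔG = (+$558 million) / 0.388 ≈ +$1,438 million.

+$1,438 million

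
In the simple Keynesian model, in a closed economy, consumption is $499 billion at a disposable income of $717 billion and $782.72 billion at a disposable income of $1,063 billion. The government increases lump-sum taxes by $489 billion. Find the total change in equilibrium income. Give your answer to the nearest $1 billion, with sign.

−$2,228 billion

MPC = ΔC/ΔYd = (782.72 − 499)/(1,063 − 717) = 283.72/346 = 0.82.
A lump-sum tax change of +$489 billion shifts disposable income by −$489 billion; first-round consumption changes by −c × ΔT = −0.82 × (+$489 billion) = −$400.98 billion.
Expenditure multiplier = 1/(1 − MPC) = 1/(1 − 0.82) = 1/0.18 ≈ 5.556.
The tax multiplier is −c × k ≈ −4.556, so ΔY = k × (−c·ΔT) = (−$400.98 billion) / 0.18 ≈ −$2,228 billion.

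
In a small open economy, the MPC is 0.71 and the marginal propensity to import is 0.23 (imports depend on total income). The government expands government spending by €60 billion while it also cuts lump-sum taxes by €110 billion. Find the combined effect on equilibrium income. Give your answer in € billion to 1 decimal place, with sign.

Expenditure multiplier = 1/(1 − c + m) = 1/(1 − 0.71 + 0.23) = 1/0.52 ≈ 1.923.
ΔG contributes k·ΔG = (+€60 billion) / 0.52 ≈ +€115.4 billion.
ΔT of −€110 billion changes first-round spending by −c·ΔT = +€78.1 billion, contributing k·(−c·ΔT) = (+€78.1 billion) / 0.52 ≈ +€150.2 billion.
Net ΔY = k(ΔG − c·ΔT) = (+€138.1 billion) / 0.52 ≈ +€265.6 billion.

+€265.6 billion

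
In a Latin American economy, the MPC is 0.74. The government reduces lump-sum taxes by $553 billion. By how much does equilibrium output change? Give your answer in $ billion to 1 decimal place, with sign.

+$1,573.9 billion

A lump-sum tax change of −$553 billion shifts disposable income by +$553 billion; first-round consumption changes by −c × ΔT = −0.74 × (−$553 billion) = +$409.22 billion.
Expenditure multiplier = 1/(1 − MPC) = 1/(1 − 0.74) = 1/0.26 ≈ 3.846.
The tax multiplier is −c × k ≈ −2.846, so ΔY = k × (−c·ΔT) = (+$409.22 billion) / 0.26 ≈ +$1,573.9 billion.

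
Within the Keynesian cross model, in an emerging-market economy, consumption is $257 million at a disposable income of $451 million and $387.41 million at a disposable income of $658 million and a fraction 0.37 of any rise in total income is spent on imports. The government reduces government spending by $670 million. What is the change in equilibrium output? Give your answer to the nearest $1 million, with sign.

−$905 million

MPC = ΔC/ΔYd = (387.41 − 257)/(658 − 451) = 130.41/207 = 0.63.
Expenditure multiplier = 1/(1 − c + m) = 1/(1 − 0.63 + 0.37) = 1/0.74 ≈ 1.351.
ΔY = k × ΔG = (−$670 million) / 0.74 ≈ −$905 million.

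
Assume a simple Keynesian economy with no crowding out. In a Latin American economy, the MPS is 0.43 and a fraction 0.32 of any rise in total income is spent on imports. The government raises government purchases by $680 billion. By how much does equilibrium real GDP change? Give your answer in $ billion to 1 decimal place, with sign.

MPC = 1 − MPS = 1 − 0.43 = 0.57.
Spending multiplier = 1/(1 − c + m) = 1/(1 − 0.57 + 0.32) = 1/0.75 ≈ 1.333.
ΔY = k × ΔG = (+$680 billion) / 0.75 ≈ +$906.7 billion.

+$906.7 billion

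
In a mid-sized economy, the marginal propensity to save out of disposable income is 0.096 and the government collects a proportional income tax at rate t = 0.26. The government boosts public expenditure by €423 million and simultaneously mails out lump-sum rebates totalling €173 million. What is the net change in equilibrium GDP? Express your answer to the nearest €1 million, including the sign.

MPC = 1 − MPS = 1 − 0.096 = 0.904.
Expenditure multiplier = 1/(1 − c(1−t)) = 1/(1 − 0.904×0.74) = 1/0.33104 ≈ 3.021.
ΔG contributes k·ΔG = (+€423 million) / 0.33104 ≈ +€1,277.8 million.
ΔT of −€173 million changes first-round spending by −c·ΔT = +€156.392 million, contributing k·(−c·ΔT) = (+€156.392 million) / 0.33104 ≈ +€472.4 million.
Net ΔY = k(ΔG − c·ΔT) = (+€579.392 million) / 0.33104 ≈ +€1,750 million.

+€1,750 million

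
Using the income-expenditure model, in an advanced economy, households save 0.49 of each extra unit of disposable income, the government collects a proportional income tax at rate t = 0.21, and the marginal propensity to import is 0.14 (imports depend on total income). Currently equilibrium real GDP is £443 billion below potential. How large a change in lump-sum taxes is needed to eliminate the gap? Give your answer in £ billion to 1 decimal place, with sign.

−£640.3 billion

MPC = 1 − MPS = 1 − 0.49 = 0.51.
Spending multiplier = 1/(1 − c(1−t) + m) = 1/(1 − 0.51×0.79 + 0.14) = 1/0.7371 ≈ 1.357.
Tax multiplier = −c·k = −0.51/0.7371 ≈ −0.692. Need ΔY = +£443 billion, so ΔT = ΔY/(−c·k) = −(+£443 billion) × 0.7371 / 0.51 ≈ −£640.3 billion.
The government should cut lump-sum taxes by £640.3 billion.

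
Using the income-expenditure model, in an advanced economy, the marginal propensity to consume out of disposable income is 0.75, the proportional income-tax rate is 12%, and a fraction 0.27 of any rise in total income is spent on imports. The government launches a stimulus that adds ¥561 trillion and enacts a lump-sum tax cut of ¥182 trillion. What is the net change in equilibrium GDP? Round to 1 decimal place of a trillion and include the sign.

+¥1,143.4 trillion

Expenditure multiplier = 1/(1 − c(1−t) + m) = 1/(1 − 0.75×0.88 + 0.27) = 1/0.61 ≈ 1.639.
ΔG contributes k·ΔG = (+¥561 trillion) / 0.61 ≈ +¥919.7 trillion.
ΔT of −¥182 trillion changes first-round spending by −c·ΔT = +¥136.5 trillion, contributing k·(−c·ΔT) = (+¥136.5 trillion) / 0.61 ≈ +¥223.8 trillion.
Net ΔY = k(ΔG − c·ΔT) = (+¥697.5 trillion) / 0.61 ≈ +¥1,143.4 trillion.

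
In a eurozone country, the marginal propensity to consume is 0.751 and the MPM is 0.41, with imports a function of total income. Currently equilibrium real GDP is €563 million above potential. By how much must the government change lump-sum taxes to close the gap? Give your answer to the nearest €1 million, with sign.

Spending multiplier = 1/(1 − c + m) = 1/(1 − 0.751 + 0.41) = 1/0.659 ≈ 1.517.
Tax multiplier = −c·k = −0.751/0.659 ≈ −1.14. Need ΔY = −€563 million, so ΔT = ΔY/(−c·k) = −(−€563 million) × 0.659 / 0.751 ≈ +€494 million.
The government should raise lump-sum taxes by €494 million.

+€494 million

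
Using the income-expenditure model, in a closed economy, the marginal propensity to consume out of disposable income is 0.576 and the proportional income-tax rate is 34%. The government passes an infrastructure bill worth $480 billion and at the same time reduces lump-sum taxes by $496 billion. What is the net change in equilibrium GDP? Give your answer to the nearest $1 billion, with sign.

+$1,235 billion

Expenditure multiplier = 1/(1 − c(1−t)) = 1/(1 − 0.576×0.66) = 1/0.61984 ≈ 1.613.
ΔG contributes k·ΔG = (+$480 billion) / 0.61984 ≈ +$774.4 billion.
ΔT of −$496 billion changes first-round spending by −c·ΔT = +$285.696 billion, contributing k·(−c·ΔT) = (+$285.696 billion) / 0.61984 ≈ +$460.9 billion.
Net ΔY = k(ΔG − c·ΔT) = (+$765.696 billion) / 0.61984 ≈ +$1,235 billion.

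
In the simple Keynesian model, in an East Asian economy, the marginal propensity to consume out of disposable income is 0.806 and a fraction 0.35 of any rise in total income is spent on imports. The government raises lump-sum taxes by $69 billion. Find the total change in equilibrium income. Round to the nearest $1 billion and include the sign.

−$102 billion

A lump-sum tax change of +$69 billion shifts disposable income by −$69 billion; first-round consumption changes by −c × ΔT = −0.806 × (+$69 billion) = −$55.614 billion.
Expenditure multiplier = 1/(1 − c + m) = 1/(1 − 0.806 + 0.35) = 1/0.544 ≈ 1.838.
The tax multiplier is −c × k ≈ −1.482, so ΔY = k × (−c·ΔT) = (−$55.614 billion) / 0.544 ≈ −$102 billion.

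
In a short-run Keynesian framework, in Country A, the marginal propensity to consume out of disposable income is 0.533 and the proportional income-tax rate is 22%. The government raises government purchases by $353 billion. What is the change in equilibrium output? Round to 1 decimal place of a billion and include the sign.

+$604.2 billion

Expenditure multiplier = 1/(1 − c(1−t)) = 1/(1 − 0.533×0.78) = 1/0.58426 ≈ 1.712.
ΔY = k × ΔG = (+$353 billion) / 0.58426 ≈ +$604.2 billion.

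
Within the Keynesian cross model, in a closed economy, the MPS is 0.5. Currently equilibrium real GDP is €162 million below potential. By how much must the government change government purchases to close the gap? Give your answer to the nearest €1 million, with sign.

+€81 million

MPC = 1 − MPS = 1 − 0.5 = 0.5.
Spending multiplier = 1/(1 − MPC) = 1/(1 − 0.5) = 1/0.5 = 2.
Need ΔY = +€162 million, so ΔG = ΔY/k = (+€162 million) × 0.5 = +€81 million.
The government should increase government purchases by €81 million.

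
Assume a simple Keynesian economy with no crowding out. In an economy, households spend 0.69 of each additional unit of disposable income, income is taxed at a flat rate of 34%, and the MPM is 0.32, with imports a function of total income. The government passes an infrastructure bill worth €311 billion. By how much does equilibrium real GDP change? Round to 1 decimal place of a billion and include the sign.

Spending multiplier = 1/(1 − c(1−t) + m) = 1/(1 − 0.69×0.66 + 0.32) = 1/0.8646 ≈ 1.157.
ΔY = k × ΔG = (+€311 billion) / 0.8646 ≈ +€359.7 billion.

+€359.7 billion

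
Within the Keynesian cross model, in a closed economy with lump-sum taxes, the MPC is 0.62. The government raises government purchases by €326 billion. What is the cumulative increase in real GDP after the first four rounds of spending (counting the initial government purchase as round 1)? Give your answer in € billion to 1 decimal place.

€731.1 billion

Round 1 adds ΔG = €326 billion; each later round is MPC = 0.62 times the previous.
After 4 rounds: 326 + 202.12 + 125.3144 + 77.694928 = ΔG·(1 − c^4)/(1 − c) = 326 × (1 − 0.14776336)/0.38 ≈ €731.1 billion.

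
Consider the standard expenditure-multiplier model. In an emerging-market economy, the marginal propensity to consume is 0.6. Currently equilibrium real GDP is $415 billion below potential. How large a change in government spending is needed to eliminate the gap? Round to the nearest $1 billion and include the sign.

+$166 billion

Spending multiplier = 1/(1 − MPC) = 1/(1 − 0.6) = 1/0.4 = 2.5.
Need ΔY = +$415 billion, so ΔG = ΔY/k = (+$415 billion) × 0.4 = +$166 billion.
The government should increase government spending by $166 billion.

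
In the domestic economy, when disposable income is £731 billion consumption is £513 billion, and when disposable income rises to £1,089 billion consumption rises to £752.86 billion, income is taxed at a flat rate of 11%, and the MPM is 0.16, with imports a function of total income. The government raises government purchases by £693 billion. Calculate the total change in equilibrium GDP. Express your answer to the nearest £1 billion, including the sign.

+£1,229 billion

MPC = ΔC/ΔYd = (752.86 − 513)/(1,089 − 731) = 239.86/358 = 0.67.
Government-spending multiplier = 1/(1 − c(1−t) + m) = 1/(1 − 0.67×0.89 + 0.16) = 1/0.5637 ≈ 1.774.
ΔY = k × ΔG = (+£693 billion) / 0.5637 ≈ +£1,229 billion.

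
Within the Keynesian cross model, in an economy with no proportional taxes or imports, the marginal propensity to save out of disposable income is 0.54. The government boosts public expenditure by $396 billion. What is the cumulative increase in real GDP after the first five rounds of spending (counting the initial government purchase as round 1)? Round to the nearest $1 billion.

$718 billion

MPC = 1 − MPS = 1 − 0.54 = 0.46.
Round 1 adds ΔG = $396 billion; each later round is MPC = 0.46 times the previous.
After 5 rounds: 396 + 182.16 + 83.7936 + 38.545056 + 17.73072576 = ΔG·(1 − c^5)/(1 − c) = 396 × (1 − 0.0205962976)/0.54 ≈ $718 billion.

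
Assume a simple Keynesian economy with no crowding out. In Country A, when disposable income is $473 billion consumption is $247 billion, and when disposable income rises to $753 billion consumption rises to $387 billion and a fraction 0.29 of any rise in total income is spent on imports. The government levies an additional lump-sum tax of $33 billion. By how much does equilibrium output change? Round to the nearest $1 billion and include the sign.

−$21 billion

MPC = ΔC/ΔYd = (387 − 247)/(753 − 473) = 140/280 = 0.5.
A lump-sum tax change of +$33 billion shifts disposable income by −$33 billion; first-round consumption changes by −c × ΔT = −0.5 × (+$33 billion) = −$16.5 billion.
Expenditure multiplier = 1/(1 − c + m) = 1/(1 − 0.5 + 0.29) = 1/0.79 ≈ 1.266.
The tax multiplier is −c × k ≈ −0.633, so ΔY = k × (−c·ΔT) = (−$16.5 billion) / 0.79 ≈ −$21 billion.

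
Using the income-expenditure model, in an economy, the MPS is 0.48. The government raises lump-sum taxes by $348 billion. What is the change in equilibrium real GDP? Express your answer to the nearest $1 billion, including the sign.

MPC = 1 − MPS = 1 − 0.48 = 0.52.
A lump-sum tax change of +$348 billion shifts disposable income by −$348 billion; first-round consumption changes by −c × ΔT = −0.52 × (+$348 billion) = −$180.96 billion.
Expenditure multiplier = 1/(1 − MPC) = 1/(1 − 0.52) = 1/0.48 ≈ 2.083.
The tax multiplier is −c × k ≈ −1.083, so ΔY = k × (−c·ΔT) = (−$180.96 billion) / 0.48 = −$377 billion.

−$377 billion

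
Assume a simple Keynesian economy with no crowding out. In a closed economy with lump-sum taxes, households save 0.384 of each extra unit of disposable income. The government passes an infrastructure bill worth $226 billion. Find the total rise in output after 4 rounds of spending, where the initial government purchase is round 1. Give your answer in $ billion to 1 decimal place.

$503.8 billion

MPC = 1 − MPS = 1 − 0.384 = 0.616.
Round 1 adds ΔG = $226 billion; each later round is MPC = 0.616 times the previous.
After 4 rounds: 226 + 139.216 + 85.757056 + 52.826346496 = ΔG·(1 − c^4)/(1 − c) = 226 × (1 − 0.143986855936)/0.384 ≈ $503.8 billion.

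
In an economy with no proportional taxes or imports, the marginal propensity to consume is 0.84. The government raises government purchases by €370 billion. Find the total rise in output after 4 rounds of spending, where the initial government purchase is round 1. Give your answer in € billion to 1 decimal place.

Round 1 adds ΔG = €370 billion; each later round is MPC = 0.84 times the previous.
After 4 rounds: 370 + 310.8 + 261.072 + 219.30048 = ΔG·(1 − c^4)/(1 − c) = 370 × (1 − 0.49787136)/0.16 ≈ €1,161.2 billion.

€1,161.2 billion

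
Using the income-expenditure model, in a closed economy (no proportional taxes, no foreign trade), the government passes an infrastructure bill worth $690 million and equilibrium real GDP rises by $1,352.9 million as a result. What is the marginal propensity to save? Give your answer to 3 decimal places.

Implied spending multiplier k = ΔY/ΔG = 1,352.9/690 ≈ 1.9607.
Since k = 1/(1 − MPC), MPC = 1 − 1/k = 1 − ΔG/ΔY = 1 − 690/1,352.9 ≈ 0.490.
MPS = 1 − MPC = 0.510.

0.510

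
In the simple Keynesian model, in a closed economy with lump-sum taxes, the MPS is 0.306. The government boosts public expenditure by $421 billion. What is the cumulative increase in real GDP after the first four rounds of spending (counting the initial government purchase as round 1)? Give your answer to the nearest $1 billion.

MPC = 1 − MPS = 1 − 0.306 = 0.694.
Round 1 adds ΔG = $421 billion; each later round is MPC = 0.694 times the previous.
After 4 rounds: 421 + 292.174 + 202.768756 + 140.721516664 = ΔG·(1 − c^4)/(1 − c) = 421 × (1 − 0.231973236496)/0.306 ≈ $1,057 billion.

$1,057 billion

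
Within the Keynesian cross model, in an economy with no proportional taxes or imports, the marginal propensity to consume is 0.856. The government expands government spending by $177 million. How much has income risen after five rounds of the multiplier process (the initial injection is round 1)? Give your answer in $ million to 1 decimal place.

Round 1 adds ΔG = $177 million; each later round is MPC = 0.856 times the previous.
After 5 rounds: 177 + 151.512 + 129.694272 + 111.018296832 + 95.031662088192 = ΔG·(1 − c^5)/(1 − c) = 177 × (1 − 0.459588151115776)/0.144 ≈ $664.3 million.

$664.3 million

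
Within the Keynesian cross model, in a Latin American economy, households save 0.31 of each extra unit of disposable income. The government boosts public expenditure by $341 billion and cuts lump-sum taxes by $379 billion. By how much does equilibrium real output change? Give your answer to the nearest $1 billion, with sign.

MPC = 1 − MPS = 1 − 0.31 = 0.69.
Expenditure multiplier = 1/(1 − MPC) = 1/(1 − 0.69) = 1/0.31 ≈ 3.226.
ΔG contributes k·ΔG = (+$341 billion) / 0.31 = +$1,100 billion.
ΔT of −$379 billion changes first-round spending by −c·ΔT = +$261.51 billion, contributing k·(−c·ΔT) = (+$261.51 billion) / 0.31 ≈ +$843.6 billion.
Net ΔY = k(ΔG − c·ΔT) = (+$602.51 billion) / 0.31 ≈ +$1,944 billion.

+$1,944 billion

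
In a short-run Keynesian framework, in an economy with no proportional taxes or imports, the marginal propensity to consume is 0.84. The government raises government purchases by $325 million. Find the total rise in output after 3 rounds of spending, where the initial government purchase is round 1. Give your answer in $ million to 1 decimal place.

$827.3 million

Round 1 adds ΔG = $325 million; each later round is MPC = 0.84 times the previous.
After 3 rounds: 325 + 273 + 229.32 = ΔG·(1 − c^3)/(1 − c) = 325 × (1 − 0.592704)/0.16 ≈ $827.3 million.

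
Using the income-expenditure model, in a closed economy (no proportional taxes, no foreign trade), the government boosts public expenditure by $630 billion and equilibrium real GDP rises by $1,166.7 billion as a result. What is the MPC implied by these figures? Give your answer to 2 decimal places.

Implied spending multiplier k = ΔY/ΔG = 1,166.7/630 ≈ 1.8519.
Since k = 1/(1 − MPC), MPC = 1 − 1/k = 1 − ΔG/ΔY = 1 − 630/1,166.7 ≈ 0.46.

0.46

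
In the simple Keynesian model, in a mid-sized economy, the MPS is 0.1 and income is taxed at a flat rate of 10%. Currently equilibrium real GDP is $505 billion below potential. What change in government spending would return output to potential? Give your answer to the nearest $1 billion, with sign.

MPC = 1 − MPS = 1 − 0.1 = 0.9.
Spending multiplier = 1/(1 − c(1−t)) = 1/(1 − 0.9×0.9) = 1/0.19 ≈ 5.263.
Need ΔY = +$505 billion, so ΔG = ΔY/k = (+$505 billion) × 0.19 ≈ +$96 billion.
The government should increase government spending by $96 billion.

+$96 billion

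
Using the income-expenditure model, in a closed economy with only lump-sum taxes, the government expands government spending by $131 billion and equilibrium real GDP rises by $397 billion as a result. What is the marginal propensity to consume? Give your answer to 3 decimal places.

Implied spending multiplier k = ΔY/ΔG = 397/131 ≈ 3.0305.
Since k = 1/(1 − MPC), MPC = 1 − 1/k = 1 − ΔG/ΔY = 1 − 131/397 ≈ 0.670.

0.670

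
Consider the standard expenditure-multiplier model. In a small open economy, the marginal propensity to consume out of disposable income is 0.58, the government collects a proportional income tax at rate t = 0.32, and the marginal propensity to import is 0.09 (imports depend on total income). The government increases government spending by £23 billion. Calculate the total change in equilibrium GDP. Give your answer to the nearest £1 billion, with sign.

+£33 billion

Spending multiplier = 1/(1 − c(1−t) + m) = 1/(1 − 0.58×0.68 + 0.09) = 1/0.6956 ≈ 1.438.
ΔY = k × ΔG = (+£23 billion) / 0.6956 ≈ +£33 billion.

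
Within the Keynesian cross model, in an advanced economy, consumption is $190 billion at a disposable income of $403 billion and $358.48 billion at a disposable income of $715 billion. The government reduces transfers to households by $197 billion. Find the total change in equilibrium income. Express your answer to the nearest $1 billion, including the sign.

−$231 billion

MPC = ΔC/ΔYd = (358.48 − 190)/(715 − 403) = 168.48/312 = 0.54.
The transfer change shifts disposable income by −$197 billion, so first-round consumption changes by c·ΔTR = 0.54 × (−$197 billion) = −$106.38 billion.
Expenditure multiplier = 1/(1 − MPC) = 1/(1 − 0.54) = 1/0.46 ≈ 2.174.
The transfer multiplier is c × k ≈ 1.174, so ΔY = k × (c·ΔTR) = (−$106.38 billion) / 0.46 ≈ −$231 billion.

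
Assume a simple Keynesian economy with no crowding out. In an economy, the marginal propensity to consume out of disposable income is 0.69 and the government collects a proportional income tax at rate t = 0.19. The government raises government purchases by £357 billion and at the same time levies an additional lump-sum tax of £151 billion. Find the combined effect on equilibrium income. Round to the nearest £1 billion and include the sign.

+£573 billion

Expenditure multiplier = 1/(1 − c(1−t)) = 1/(1 − 0.69×0.81) = 1/0.4411 ≈ 2.267.
ΔG contributes k·ΔG = (+£357 billion) / 0.4411 ≈ +£809.3 billion.
ΔT of +£151 billion changes first-round spending by −c·ΔT = −£104.19 billion, contributing k·(−c·ΔT) = (−£104.19 billion) / 0.4411 ≈ −£236.2 billion.
Net ΔY = k(ΔG − c·ΔT) = (+£252.81 billion) / 0.4411 ≈ +£573 billion.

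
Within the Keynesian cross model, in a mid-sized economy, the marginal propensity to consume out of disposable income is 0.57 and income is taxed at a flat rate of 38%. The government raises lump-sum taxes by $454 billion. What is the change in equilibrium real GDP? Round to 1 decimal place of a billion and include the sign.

A lump-sum tax change of +$454 billion shifts disposable income by −$454 billion; first-round consumption changes by −c × ΔT = −0.57 × (+$454 billion) = −$258.78 billion.
Expenditure multiplier = 1/(1 − c(1−t)) = 1/(1 − 0.57×0.62) = 1/0.6466 ≈ 1.547.
The tax multiplier is −c × k ≈ −0.882, so ΔY = k × (−c·ΔT) = (−$258.78 billion) / 0.6466 ≈ −$400.2 billion.

−$400.2 billion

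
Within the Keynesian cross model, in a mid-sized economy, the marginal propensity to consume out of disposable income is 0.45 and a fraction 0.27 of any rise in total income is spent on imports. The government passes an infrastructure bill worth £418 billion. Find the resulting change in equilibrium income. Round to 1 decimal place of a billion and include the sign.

+£509.8 billion

Expenditure multiplier = 1/(1 − c + m) = 1/(1 − 0.45 + 0.27) = 1/0.82 ≈ 1.22.
ΔY = k × ΔG = (+£418 billion) / 0.82 ≈ +£509.8 billion.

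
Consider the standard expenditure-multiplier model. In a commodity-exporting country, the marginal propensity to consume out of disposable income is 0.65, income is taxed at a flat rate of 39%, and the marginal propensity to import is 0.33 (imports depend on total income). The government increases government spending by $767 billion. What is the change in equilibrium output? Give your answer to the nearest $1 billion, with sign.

+$822 billion

Government-spending multiplier = 1/(1 − c(1−t) + m) = 1/(1 − 0.65×0.61 + 0.33) = 1/0.9335 ≈ 1.071.
ΔY = k × ΔG = (+$767 billion) / 0.9335 ≈ +$822 billion.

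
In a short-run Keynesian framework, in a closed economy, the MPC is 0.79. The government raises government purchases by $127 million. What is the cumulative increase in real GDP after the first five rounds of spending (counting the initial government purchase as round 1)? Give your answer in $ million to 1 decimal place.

$418.7 million

Round 1 adds ΔG = $127 million; each later round is MPC = 0.79 times the previous.
After 5 rounds: 127 + 100.33 + 79.2607 + 62.615953 + 49.46660287 = ΔG·(1 − c^5)/(1 − c) = 127 × (1 − 0.3077056399)/0.21 ≈ $418.7 million.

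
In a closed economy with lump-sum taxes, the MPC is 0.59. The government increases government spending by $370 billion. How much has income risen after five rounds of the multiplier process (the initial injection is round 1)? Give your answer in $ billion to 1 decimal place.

Round 1 adds ΔG = $370 billion; each later round is MPC = 0.59 times the previous.
After 5 rounds: 370 + 218.3 + 128.797 + 75.99023 + 44.8342357 = ΔG·(1 − c^5)/(1 − c) = 370 × (1 − 0.0714924299)/0.41 ≈ $837.9 billion.

$837.9 billion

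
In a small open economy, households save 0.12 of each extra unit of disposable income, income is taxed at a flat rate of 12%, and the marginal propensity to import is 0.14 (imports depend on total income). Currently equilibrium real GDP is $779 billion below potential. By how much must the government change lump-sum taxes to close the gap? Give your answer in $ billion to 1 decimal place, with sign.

−$323.6 billion

MPC = 1 − MPS = 1 − 0.12 = 0.88.
Spending multiplier = 1/(1 − c(1−t) + m) = 1/(1 − 0.88×0.88 + 0.14) = 1/0.3656 ≈ 2.735.
Tax multiplier = −c·k = −0.88/0.3656 ≈ −2.407. Need ΔY = +$779 billion, so ΔT = ΔY/(−c·k) = −(+$779 billion) × 0.3656 / 0.88 ≈ −$323.6 billion.
The government should cut lump-sum taxes by $323.6 billion.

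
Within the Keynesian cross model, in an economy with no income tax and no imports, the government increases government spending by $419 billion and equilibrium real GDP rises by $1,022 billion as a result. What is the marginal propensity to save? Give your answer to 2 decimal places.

0.41

Implied spending multiplier k = ΔY/ΔG = 1,022/419 ≈ 2.4391.
Since k = 1/(1 − MPC), MPC = 1 − 1/k = 1 − ΔG/ΔY = 1 − 419/1,022 ≈ 0.59.
MPS = 1 − MPC = 0.41.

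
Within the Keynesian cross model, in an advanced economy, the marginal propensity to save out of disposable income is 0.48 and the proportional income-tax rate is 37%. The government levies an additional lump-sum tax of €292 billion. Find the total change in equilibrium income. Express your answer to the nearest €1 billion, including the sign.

MPC = 1 − MPS = 1 − 0.48 = 0.52.
A lump-sum tax change of +€292 billion shifts disposable income by −€292 billion; first-round consumption changes by −c × ΔT = −0.52 × (+€292 billion) = −€151.84 billion.
Expenditure multiplier = 1/(1 − c(1−t)) = 1/(1 − 0.52×0.63) = 1/0.6724 ≈ 1.487.
The tax multiplier is −c × k ≈ −0.773, so ΔY = k × (−c·ΔT) = (−€151.84 billion) / 0.6724 ≈ −€226 billion.

−€226 billion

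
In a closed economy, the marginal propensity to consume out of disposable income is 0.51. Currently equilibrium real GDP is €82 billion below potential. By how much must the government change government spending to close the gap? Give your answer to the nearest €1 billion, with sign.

+€40 billion

Spending multiplier = 1/(1 − MPC) = 1/(1 − 0.51) = 1/0.49 ≈ 2.041.
Need ΔY = +€82 billion, so ΔG = ΔY/k = (+€82 billion) × 0.49 ≈ +€40 billion.
The government should increase government spending by €40 billion.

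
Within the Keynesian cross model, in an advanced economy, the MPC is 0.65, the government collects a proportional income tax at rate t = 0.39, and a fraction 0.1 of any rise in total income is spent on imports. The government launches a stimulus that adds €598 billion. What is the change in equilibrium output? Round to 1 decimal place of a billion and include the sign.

Expenditure multiplier = 1/(1 − c(1−t) + m) = 1/(1 − 0.65×0.61 + 0.1) = 1/0.7035 ≈ 1.421.
ΔY = k × ΔG = (+€598 billion) / 0.7035 ≈ +€850 billion.

+€850.0 billion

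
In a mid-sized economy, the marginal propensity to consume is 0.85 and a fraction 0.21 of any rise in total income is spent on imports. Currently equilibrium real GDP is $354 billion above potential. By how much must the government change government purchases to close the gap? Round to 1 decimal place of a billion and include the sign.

−$127.4 billion

Spending multiplier = 1/(1 − c + m) = 1/(1 − 0.85 + 0.21) = 1/0.36 ≈ 2.778.
Need ΔY = −$354 billion, so ΔG = ΔY/k = (−$354 billion) × 0.36 ≈ −$127.4 billion.
The government should cut government purchases by $127.4 billion.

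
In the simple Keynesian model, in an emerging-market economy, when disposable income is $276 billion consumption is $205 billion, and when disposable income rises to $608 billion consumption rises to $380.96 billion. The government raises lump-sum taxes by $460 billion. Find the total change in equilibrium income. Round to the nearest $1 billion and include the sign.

MPC = ΔC/ΔYd = (380.96 − 205)/(608 − 276) = 175.96/332 = 0.53.
A lump-sum tax change of +$460 billion shifts disposable income by −$460 billion; first-round consumption changes by −c × ΔT = −0.53 × (+$460 billion) = −$243.8 billion.
Expenditure multiplier = 1/(1 − MPC) = 1/(1 − 0.53) = 1/0.47 ≈ 2.128.
The tax multiplier is −c × k ≈ −1.128, so ΔY = k × (−c·ΔT) = (−$243.8 billion) / 0.47 ≈ −$519 billion.

−$519 billion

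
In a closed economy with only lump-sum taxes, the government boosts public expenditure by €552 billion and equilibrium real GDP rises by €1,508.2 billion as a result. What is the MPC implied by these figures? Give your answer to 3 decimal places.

0.634

Implied spending multiplier k = ΔY/ΔG = 1,508.2/552 ≈ 2.7322.
Since k = 1/(1 − MPC), MPC = 1 − 1/k = 1 − ΔG/ΔY = 1 − 552/1,508.2 ≈ 0.634.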